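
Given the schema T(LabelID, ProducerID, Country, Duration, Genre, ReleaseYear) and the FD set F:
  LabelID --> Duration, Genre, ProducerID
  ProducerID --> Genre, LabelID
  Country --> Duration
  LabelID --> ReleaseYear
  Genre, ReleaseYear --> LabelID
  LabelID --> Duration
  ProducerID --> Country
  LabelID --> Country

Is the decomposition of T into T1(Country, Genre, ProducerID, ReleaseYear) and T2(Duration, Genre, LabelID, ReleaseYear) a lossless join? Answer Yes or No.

Common attributes: {Genre, ReleaseYear}; their closure is {Country, Duration, Genre, LabelID, ProducerID, ReleaseYear}.
Since T1 ⊆ {Country, Duration, Genre, LabelID, ProducerID, ReleaseYear}, the intersection is a superkey of T1; the decomposition is lossless.

Yes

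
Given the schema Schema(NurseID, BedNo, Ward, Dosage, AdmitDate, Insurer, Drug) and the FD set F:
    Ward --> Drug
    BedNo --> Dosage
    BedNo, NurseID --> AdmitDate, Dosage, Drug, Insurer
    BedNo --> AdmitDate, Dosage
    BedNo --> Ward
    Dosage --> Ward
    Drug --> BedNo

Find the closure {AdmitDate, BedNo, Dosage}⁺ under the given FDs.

Start with {AdmitDate, BedNo, Dosage}.
BedNo --> Ward applies; add {Ward} → now {AdmitDate, BedNo, Dosage, Ward}.
Ward --> Drug applies; add {Drug} → now {AdmitDate, BedNo, Dosage, Drug, Ward}.
No further FD applies.

{AdmitDate, BedNo, Dosage, Drug, Ward}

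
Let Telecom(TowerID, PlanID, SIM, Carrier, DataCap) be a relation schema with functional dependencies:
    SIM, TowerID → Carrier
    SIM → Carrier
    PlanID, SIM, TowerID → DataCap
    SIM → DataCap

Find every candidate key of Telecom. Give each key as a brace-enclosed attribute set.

No FD produces {PlanID, SIM, TowerID}, so they must be in every candidate key.
{PlanID, SIM, TowerID}⁺ = {Carrier, DataCap, PlanID, SIM, TowerID}, which is every attribute, so {PlanID, SIM, TowerID} is a candidate key.
No smaller or unrelated set reaches every attribute, so there are no other keys.

{PlanID, SIM, TowerID}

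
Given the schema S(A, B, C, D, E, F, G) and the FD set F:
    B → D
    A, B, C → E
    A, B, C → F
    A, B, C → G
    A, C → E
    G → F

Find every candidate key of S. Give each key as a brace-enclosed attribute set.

{A, B, C}

No FD produces {A, B, C}, so they must be in every candidate key.
Closure of {A, B, C} is {A, B, C, D, E, F, G}, the whole schema; {A, B, C} is a candidate key.
Every other attribute set either contains this one or has a smaller closure.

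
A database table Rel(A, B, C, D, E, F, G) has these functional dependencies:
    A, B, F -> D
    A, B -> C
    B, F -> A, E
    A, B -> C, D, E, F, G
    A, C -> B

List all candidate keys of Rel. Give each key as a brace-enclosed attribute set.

{A, B}, {A, C}, {B, F}

{A, B} is a candidate key since {A, B}⁺ = {A, B, C, D, E, F, G} covers every attribute.
{A, C} is a candidate key since {A, C}⁺ = {A, B, C, D, E, F, G} covers every attribute.
{B, F} is a candidate key since {B, F}⁺ = {A, B, C, D, E, F, G} covers every attribute.
These are minimal and exhaustive — every other superkey contains one of them.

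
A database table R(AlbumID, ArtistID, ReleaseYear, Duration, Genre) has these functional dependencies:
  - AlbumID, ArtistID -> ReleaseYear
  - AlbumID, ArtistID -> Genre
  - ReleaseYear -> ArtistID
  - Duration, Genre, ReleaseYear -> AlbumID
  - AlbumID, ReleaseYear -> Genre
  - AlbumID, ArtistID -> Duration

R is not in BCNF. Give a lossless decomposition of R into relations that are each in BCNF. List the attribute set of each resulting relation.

Candidate keys of the original relation: {AlbumID, ArtistID}, {AlbumID, ReleaseYear}, {Duration, Genre, ReleaseYear}.
{AlbumID, ArtistID, Duration, Genre, ReleaseYear}: {ReleaseYear} determines {ArtistID, ReleaseYear} here but is not a superkey — split on ReleaseYear -> ArtistID, giving {ArtistID, ReleaseYear} and {AlbumID, Duration, Genre, ReleaseYear}.
{ArtistID, ReleaseYear} has no BCNF violation.
{AlbumID, Duration, Genre, ReleaseYear} has no BCNF violation.

{AlbumID, Duration, Genre, ReleaseYear}; {ArtistID, ReleaseYear}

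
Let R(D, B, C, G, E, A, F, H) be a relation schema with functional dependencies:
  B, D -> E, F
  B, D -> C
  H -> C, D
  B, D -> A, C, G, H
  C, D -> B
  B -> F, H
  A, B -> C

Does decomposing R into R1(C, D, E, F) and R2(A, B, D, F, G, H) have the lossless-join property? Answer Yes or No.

R1 ∩ R2 = {D, F}; its closure under F is {D, F}.
Neither R1 nor R2 is contained in that closure, so the decomposition is lossy.

No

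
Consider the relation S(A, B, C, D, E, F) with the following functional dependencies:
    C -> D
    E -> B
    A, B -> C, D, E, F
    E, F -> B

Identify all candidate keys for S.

{A} never appears on the right of any FD, so every key must include it.
{A, B}⁺ = {A, B, C, D, E, F}, which is every attribute, so {A, B} is a candidate key.
{A, E}⁺ = {A, B, C, D, E, F}, which is every attribute, so {A, E} is a candidate key.
Any other superkey properly contains one of these, so there are no further candidate keys.

{A, B}, {A, E}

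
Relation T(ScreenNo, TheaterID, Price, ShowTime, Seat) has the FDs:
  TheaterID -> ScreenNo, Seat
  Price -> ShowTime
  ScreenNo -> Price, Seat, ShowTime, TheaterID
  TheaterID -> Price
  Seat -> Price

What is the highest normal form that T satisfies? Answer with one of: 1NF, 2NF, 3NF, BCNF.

2NF

Candidate keys: {ScreenNo}, {TheaterID}. Prime attributes: {ScreenNo, TheaterID}.
For Price -> ShowTime we have {Price}⁺ = {Price, ShowTime}; {Price} is not a superkey, so BCNF fails.
Because {ShowTime} is non-prime and the left side of Price -> ShowTime is not a superkey, the relation is not in 3NF.
With only single-attribute keys there can be no partial dependency, so 2NF holds.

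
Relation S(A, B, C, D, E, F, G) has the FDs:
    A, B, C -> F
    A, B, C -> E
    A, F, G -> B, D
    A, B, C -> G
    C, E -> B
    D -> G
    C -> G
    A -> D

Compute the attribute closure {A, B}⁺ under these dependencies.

Start with {A, B}.
A -> D applies; add {D} → now {A, B, D}.
D -> G applies; add {G} → now {A, B, D, G}.
No further FD applies.

{A, B, D, G}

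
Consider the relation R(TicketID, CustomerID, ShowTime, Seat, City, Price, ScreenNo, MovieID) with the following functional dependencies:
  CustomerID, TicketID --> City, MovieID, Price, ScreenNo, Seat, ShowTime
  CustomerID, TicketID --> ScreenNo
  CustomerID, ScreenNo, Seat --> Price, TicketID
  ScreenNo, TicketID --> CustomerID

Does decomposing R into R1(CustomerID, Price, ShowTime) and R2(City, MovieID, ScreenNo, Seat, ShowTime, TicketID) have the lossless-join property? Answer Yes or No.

R1 ∩ R2 = {ShowTime}; its closure under F is {ShowTime}.
R1 ⊄ {ShowTime} and R2 ⊄ {ShowTime}, so the split is lossy.

No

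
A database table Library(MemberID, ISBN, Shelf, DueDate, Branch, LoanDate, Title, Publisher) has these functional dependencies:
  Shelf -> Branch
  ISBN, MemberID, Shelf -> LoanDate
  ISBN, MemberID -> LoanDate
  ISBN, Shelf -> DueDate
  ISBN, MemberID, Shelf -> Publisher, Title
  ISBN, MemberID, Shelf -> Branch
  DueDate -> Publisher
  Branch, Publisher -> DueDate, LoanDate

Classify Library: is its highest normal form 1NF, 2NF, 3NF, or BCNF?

1NF

Candidate key: {ISBN, MemberID, Shelf}. Prime attributes: {ISBN, MemberID, Shelf}.
Shelf -> Branch breaks BCNF: {Shelf}⁺ = {Branch, Shelf}, so {Shelf} is not a superkey.
Because {Branch} is non-prime and the left side of Shelf -> Branch is not a superkey, the relation is not in 3NF.
The proper key subset {Shelf} of {ISBN, MemberID, Shelf} determines non-prime {Branch}, so the relation is not even in 2NF.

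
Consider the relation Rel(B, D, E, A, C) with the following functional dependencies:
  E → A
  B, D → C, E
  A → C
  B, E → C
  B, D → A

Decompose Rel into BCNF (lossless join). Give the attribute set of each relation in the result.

{A, C}; {A, E}; {B, D, E}

Candidate key of the original relation: {B, D}.
Within {A, B, C, D, E}: {E}⁺ ∩ {A, B, C, D, E} = {A, C, E}, not the whole set, so E → A, C violates BCNF; decompose into {A, C, E} and {B, D, E}.
Within {A, C, E}: {A}⁺ ∩ {A, C, E} = {A, C}, not the whole set, so A → C violates BCNF; decompose into {A, C} and {A, E}.
{A, C} is in BCNF.
{A, E} is in BCNF.
{B, D, E} is in BCNF.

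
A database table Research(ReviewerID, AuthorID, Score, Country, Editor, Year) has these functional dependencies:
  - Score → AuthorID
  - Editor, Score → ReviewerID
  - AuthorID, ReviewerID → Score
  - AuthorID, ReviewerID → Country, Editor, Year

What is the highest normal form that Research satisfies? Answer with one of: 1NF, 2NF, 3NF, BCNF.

Candidate keys: {AuthorID, ReviewerID}, {Editor, Score}, {ReviewerID, Score}. Prime attributes: {AuthorID, Editor, ReviewerID, Score}.
Score → AuthorID: {Score}⁺ = {AuthorID, Score}, which is not all of the attributes, so the left side is not a superkey — BCNF is violated.
Since {AuthorID} ⊆ prime attributes and every other non-superkey FD also has a prime right side, the schema is in 3NF.

3NF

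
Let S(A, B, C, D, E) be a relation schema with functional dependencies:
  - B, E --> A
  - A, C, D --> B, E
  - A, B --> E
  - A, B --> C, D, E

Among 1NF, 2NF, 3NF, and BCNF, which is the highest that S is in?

Candidate keys: {A, B}, {A, C, D}, {B, E}. Prime attributes: {A, B, C, D, E}.
The left-hand side of every FD is a superkey, so BCNF is satisfied.

BCNF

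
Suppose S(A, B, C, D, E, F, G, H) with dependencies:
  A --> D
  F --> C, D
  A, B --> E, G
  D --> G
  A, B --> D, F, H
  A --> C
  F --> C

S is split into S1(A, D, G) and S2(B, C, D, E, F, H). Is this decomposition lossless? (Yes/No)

The shared attributes are {D} and {D}⁺ = {D, G}.
Neither S1 nor S2 is contained in that closure, so the decomposition is lossy.

No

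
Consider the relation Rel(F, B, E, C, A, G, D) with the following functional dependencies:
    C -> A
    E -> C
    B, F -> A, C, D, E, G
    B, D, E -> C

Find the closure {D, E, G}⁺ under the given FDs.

Start with {D, E, G}.
E -> C applies; add {C} → now {C, D, E, G}.
C -> A applies; add {A} → now {A, C, D, E, G}.
No further FD applies.

{A, C, D, E, G}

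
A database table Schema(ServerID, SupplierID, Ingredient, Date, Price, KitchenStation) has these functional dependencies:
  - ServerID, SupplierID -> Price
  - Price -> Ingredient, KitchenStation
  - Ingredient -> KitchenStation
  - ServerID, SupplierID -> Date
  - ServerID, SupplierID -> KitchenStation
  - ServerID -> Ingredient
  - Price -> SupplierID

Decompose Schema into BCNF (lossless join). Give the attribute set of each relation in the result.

{Date, Price, ServerID}; {Ingredient, KitchenStation}; {Ingredient, Price, SupplierID}

Candidate keys of the original relation: {Price, ServerID}, {ServerID, SupplierID}.
{Date, Ingredient, KitchenStation, Price, ServerID, SupplierID}: {Price} determines {Ingredient, KitchenStation, Price, SupplierID} here but is not a superkey — split on Price -> Ingredient, KitchenStation, SupplierID, giving {Ingredient, KitchenStation, Price, SupplierID} and {Date, Price, ServerID}.
{Ingredient, KitchenStation, Price, SupplierID}: {Ingredient} determines {Ingredient, KitchenStation} here but is not a superkey — split on Ingredient -> KitchenStation, giving {Ingredient, KitchenStation} and {Ingredient, Price, SupplierID}.
{Ingredient, KitchenStation} has no BCNF violation.
{Ingredient, Price, SupplierID} has no BCNF violation.
{Date, Price, ServerID} has no BCNF violation.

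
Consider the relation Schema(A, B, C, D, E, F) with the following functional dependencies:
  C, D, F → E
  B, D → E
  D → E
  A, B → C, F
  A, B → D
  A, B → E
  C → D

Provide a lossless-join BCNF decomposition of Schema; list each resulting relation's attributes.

{A, B, C, F}; {C, D}; {D, E}

Candidate key of the original relation: {A, B}.
{A, B, C, D, E, F}: {C, D, F} determines {C, D, E, F} here but is not a superkey — split on C, D, F → E, giving {C, D, E, F} and {A, B, C, D, F}.
{C, D, E, F}: {D} determines {D, E} here but is not a superkey — split on D → E, giving {D, E} and {C, D, F}.
{D, E} is in BCNF.
{C, D, F}: {C} determines {C, D} here but is not a superkey — split on C → D, giving {C, D} and {C, F}.
{C, D} is in BCNF.
{C, F} is in BCNF.
{A, B, C, D, F}: {C} determines {C, D} here but is not a superkey — split on C → D, giving {C, D} and {A, B, C, F}.
{C, D} is in BCNF.
{A, B, C, F} is in BCNF.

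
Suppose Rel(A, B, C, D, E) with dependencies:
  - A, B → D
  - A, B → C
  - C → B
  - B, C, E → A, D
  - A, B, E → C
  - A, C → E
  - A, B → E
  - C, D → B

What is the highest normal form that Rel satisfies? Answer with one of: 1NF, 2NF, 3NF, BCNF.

3NF

Candidate keys: {A, B}, {A, C}, {C, E}. Prime attributes: {A, B, C, E}.
For C → B we have {C}⁺ = {B, C}; {C} is not a superkey, so BCNF fails.
Since {B} ⊆ prime attributes and every other non-superkey FD also has a prime right side, the schema is in 3NF.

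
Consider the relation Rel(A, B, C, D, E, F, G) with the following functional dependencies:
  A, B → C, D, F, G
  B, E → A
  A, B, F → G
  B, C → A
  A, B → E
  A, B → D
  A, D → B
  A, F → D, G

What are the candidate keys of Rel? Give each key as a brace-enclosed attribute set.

{A, B} is a candidate key since {A, B}⁺ = {A, B, C, D, E, F, G} covers every attribute.
{A, D} is a candidate key since {A, D}⁺ = {A, B, C, D, E, F, G} covers every attribute.
{A, F} is a candidate key since {A, F}⁺ = {A, B, C, D, E, F, G} covers every attribute.
{B, C} is a candidate key since {B, C}⁺ = {A, B, C, D, E, F, G} covers every attribute.
{B, E} is a candidate key since {B, E}⁺ = {A, B, C, D, E, F, G} covers every attribute.
These are minimal and exhaustive — every other superkey contains one of them.

{A, B}, {A, D}, {A, F}, {B, C}, {B, E}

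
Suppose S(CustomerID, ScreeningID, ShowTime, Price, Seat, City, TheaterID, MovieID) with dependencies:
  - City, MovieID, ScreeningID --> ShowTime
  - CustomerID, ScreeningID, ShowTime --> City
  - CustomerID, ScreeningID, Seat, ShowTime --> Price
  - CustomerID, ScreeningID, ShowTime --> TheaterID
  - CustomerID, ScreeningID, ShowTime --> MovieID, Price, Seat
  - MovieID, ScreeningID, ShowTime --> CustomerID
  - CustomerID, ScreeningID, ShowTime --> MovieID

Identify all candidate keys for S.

{City, MovieID, ScreeningID}, {CustomerID, ScreeningID, ShowTime}, {MovieID, ScreeningID, ShowTime}

{ScreeningID} never appears on the right of any FD, so every key must include it.
{City, MovieID, ScreeningID} is a candidate key since {City, MovieID, ScreeningID}⁺ = {City, CustomerID, MovieID, Price, ScreeningID, Seat, ShowTime, TheaterID} covers every attribute.
{CustomerID, ScreeningID, ShowTime} is a candidate key since {CustomerID, ScreeningID, ShowTime}⁺ = {City, CustomerID, MovieID, Price, ScreeningID, Seat, ShowTime, TheaterID} covers every attribute.
{MovieID, ScreeningID, ShowTime} is a candidate key since {MovieID, ScreeningID, ShowTime}⁺ = {City, CustomerID, MovieID, Price, ScreeningID, Seat, ShowTime, TheaterID} covers every attribute.
These are minimal and exhaustive — every other superkey contains one of them.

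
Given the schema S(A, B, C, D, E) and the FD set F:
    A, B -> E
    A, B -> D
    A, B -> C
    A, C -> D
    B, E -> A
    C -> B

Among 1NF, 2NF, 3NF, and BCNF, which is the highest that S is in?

3NF

Candidate keys: {A, B}, {A, C}, {B, E}, {C, E}. Prime attributes: {A, B, C, E}.
For C -> B we have {C}⁺ = {B, C}; {C} is not a superkey, so BCNF fails.
Since {B} ⊆ prime attributes and every other non-superkey FD also has a prime right side, the schema is in 3NF.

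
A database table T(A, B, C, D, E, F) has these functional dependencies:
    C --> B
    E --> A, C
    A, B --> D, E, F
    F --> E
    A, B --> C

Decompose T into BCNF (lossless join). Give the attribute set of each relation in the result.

Candidate keys of the original relation: {A, B}, {A, C}, {E}, {F}.
Within {A, B, C, D, E, F}: {C}⁺ ∩ {A, B, C, D, E, F} = {B, C}, not the whole set, so C --> B violates BCNF; decompose into {B, C} and {A, C, D, E, F}.
{B, C}: every determinant is a superkey — BCNF.
{A, C, D, E, F}: every determinant is a superkey — BCNF.

{A, C, D, E, F}; {B, C}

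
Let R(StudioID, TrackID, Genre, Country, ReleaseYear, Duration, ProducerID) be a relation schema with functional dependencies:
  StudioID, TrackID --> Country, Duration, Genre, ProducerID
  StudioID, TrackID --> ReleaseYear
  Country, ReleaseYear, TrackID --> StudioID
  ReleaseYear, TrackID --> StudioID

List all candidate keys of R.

No FD produces {TrackID}, so it must be in every candidate key.
Closure of {ReleaseYear, TrackID} is {Country, Duration, Genre, ProducerID, ReleaseYear, StudioID, TrackID}, the whole schema; {ReleaseYear, TrackID} is a candidate key.
Closure of {StudioID, TrackID} is {Country, Duration, Genre, ProducerID, ReleaseYear, StudioID, TrackID}, the whole schema; {StudioID, TrackID} is a candidate key.
Any other superkey properly contains one of these, so there are no further candidate keys.

{ReleaseYear, TrackID}, {StudioID, TrackID}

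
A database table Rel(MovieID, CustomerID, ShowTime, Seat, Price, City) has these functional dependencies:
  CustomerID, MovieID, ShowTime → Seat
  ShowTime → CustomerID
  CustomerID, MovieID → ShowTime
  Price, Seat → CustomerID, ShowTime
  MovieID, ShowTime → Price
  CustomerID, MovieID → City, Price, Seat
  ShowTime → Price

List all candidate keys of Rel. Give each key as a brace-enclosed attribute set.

{CustomerID, MovieID}, {MovieID, Price, Seat}, {MovieID, ShowTime}

{MovieID} never appears on the right of any FD, so every key must include it.
Closure of {CustomerID, MovieID} is {City, CustomerID, MovieID, Price, Seat, ShowTime}, the whole schema; {CustomerID, MovieID} is a candidate key.
Closure of {MovieID, ShowTime} is {City, CustomerID, MovieID, Price, Seat, ShowTime}, the whole schema; {MovieID, ShowTime} is a candidate key.
Closure of {MovieID, Price, Seat} is {City, CustomerID, MovieID, Price, Seat, ShowTime}, the whole schema; {MovieID, Price, Seat} is a candidate key.
Any other superkey properly contains one of these, so there are no further candidate keys.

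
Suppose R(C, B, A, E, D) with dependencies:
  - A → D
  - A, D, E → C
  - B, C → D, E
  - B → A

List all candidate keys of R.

Attributes never on any right-hand side: {B} — every candidate key must contain it.
Closure of {B, C} is {A, B, C, D, E}, the whole schema; {B, C} is a candidate key.
Closure of {B, E} is {A, B, C, D, E}, the whole schema; {B, E} is a candidate key.
Any other superkey properly contains one of these, so there are no further candidate keys.

{B, C}, {B, E}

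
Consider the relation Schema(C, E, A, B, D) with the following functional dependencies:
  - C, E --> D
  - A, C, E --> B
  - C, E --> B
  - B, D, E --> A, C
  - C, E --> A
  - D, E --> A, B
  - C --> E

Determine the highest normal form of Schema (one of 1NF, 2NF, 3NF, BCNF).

Candidate keys: {C}, {D, E}. Prime attributes: {C, D, E}.
Each dependency's left side is a superkey — BCNF holds.

BCNF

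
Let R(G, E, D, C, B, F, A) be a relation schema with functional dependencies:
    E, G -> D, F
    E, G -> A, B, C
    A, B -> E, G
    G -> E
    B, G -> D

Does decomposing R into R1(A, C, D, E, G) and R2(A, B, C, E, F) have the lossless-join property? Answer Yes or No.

The shared attributes are {A, C, E} and {A, C, E}⁺ = {A, C, E}.
R1 ⊄ {A, C, E} and R2 ⊄ {A, C, E}, so the split is lossy.

No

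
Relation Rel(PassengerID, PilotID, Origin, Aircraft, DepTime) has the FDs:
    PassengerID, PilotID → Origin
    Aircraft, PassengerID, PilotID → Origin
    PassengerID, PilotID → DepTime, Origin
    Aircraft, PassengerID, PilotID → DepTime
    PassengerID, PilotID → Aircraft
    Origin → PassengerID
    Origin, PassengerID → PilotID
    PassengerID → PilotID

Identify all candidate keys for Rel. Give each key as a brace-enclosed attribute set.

{Origin}⁺ = {Aircraft, DepTime, Origin, PassengerID, PilotID}, which is every attribute, so {Origin} is a candidate key.
{PassengerID}⁺ = {Aircraft, DepTime, Origin, PassengerID, PilotID}, which is every attribute, so {PassengerID} is a candidate key.
No proper subset of any of these is a key, and no other minimal superkey exists.

{Origin}, {PassengerID}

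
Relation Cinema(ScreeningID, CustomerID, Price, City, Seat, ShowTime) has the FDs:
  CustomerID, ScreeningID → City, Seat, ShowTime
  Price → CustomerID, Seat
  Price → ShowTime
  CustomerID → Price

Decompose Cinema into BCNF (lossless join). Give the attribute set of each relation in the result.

Candidate keys of the original relation: {CustomerID, ScreeningID}, {Price, ScreeningID}.
In {City, CustomerID, Price, ScreeningID, Seat, ShowTime}, {Price} is not a superkey ({Price}⁺ restricted to this set is {CustomerID, Price, Seat, ShowTime}), so split on Price → CustomerID, Seat, ShowTime into {CustomerID, Price, Seat, ShowTime} and {City, Price, ScreeningID}.
{CustomerID, Price, Seat, ShowTime} is in BCNF.
{City, Price, ScreeningID} is in BCNF.

{City, Price, ScreeningID}; {CustomerID, Price, Seat, ShowTime}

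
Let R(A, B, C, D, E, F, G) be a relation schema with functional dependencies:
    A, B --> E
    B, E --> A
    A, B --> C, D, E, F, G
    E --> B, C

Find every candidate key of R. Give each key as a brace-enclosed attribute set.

{A, B}, {E}

{E}⁺ = {A, B, C, D, E, F, G}, which is every attribute, so {E} is a candidate key.
{A, B}⁺ = {A, B, C, D, E, F, G}, which is every attribute, so {A, B} is a candidate key.
Any other superkey properly contains one of these, so there are no further candidate keys.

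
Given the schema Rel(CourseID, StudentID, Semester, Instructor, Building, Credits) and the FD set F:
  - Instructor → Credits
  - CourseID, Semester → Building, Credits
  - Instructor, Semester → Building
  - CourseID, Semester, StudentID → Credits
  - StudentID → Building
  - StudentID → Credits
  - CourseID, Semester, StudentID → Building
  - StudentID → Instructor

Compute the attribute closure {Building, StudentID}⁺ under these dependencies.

Start with {Building, StudentID}.
StudentID → Credits applies; add {Credits} → now {Building, Credits, StudentID}.
StudentID → Instructor applies; add {Instructor} → now {Building, Credits, Instructor, StudentID}.
No further FD applies.

{Building, Credits, Instructor, StudentID}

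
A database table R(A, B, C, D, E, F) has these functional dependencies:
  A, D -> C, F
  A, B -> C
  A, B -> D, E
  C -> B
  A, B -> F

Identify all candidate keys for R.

{A, B}, {A, C}, {A, D}

No FD produces {A}, so it must be in every candidate key.
Closure of {A, B} is {A, B, C, D, E, F}, the whole schema; {A, B} is a candidate key.
Closure of {A, C} is {A, B, C, D, E, F}, the whole schema; {A, C} is a candidate key.
Closure of {A, D} is {A, B, C, D, E, F}, the whole schema; {A, D} is a candidate key.
These are minimal and exhaustive — every other superkey contains one of them.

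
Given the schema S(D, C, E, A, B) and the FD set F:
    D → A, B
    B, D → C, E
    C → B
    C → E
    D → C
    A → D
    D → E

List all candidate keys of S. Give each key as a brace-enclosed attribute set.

{A}⁺ = {A, B, C, D, E}, which is every attribute, so {A} is a candidate key.
{D}⁺ = {A, B, C, D, E}, which is every attribute, so {D} is a candidate key.
These are minimal and exhaustive — every other superkey contains one of them.

{A}, {D}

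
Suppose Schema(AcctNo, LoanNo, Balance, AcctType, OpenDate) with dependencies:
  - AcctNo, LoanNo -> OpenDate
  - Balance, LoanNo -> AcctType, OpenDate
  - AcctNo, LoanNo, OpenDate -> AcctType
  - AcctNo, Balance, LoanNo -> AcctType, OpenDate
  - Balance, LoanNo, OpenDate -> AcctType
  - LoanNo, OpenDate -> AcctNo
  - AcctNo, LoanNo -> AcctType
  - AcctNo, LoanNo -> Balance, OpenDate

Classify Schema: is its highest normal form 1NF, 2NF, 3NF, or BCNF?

Candidate keys: {AcctNo, LoanNo}, {Balance, LoanNo}, {LoanNo, OpenDate}. Prime attributes: {AcctNo, Balance, LoanNo, OpenDate}.
The left-hand side of every FD is a superkey, so BCNF is satisfied.

BCNF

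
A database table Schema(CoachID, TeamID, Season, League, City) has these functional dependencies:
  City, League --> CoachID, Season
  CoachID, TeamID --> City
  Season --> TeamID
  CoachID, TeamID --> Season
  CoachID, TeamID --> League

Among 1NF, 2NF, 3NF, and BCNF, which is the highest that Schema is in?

Candidate keys: {City, League}, {CoachID, Season}, {CoachID, TeamID}. Prime attributes: {City, CoachID, League, Season, TeamID}.
Season --> TeamID breaks BCNF: {Season}⁺ = {Season, TeamID}, so {Season} is not a superkey.
Its right-hand attributes {TeamID} are all prime, as are those of every other non-superkey FD — the relation is in 3NF.

3NF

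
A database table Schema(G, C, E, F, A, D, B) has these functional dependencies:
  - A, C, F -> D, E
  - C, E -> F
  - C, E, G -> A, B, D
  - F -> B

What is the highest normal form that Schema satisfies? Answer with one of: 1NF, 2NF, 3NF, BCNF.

Candidate keys: {A, C, F, G}, {C, E, G}. Prime attributes: {A, C, E, F, G}.
A, C, F -> D, E breaks BCNF: {A, C, F}⁺ = {A, B, C, D, E, F}, so {A, C, F} is not a superkey.
A, C, F -> D, E determines the non-prime attribute {D} from a non-superkey — 3NF is violated.
The proper key subset {C, E} of {C, E, G} determines non-prime {B}, so the relation is not even in 2NF.

1NF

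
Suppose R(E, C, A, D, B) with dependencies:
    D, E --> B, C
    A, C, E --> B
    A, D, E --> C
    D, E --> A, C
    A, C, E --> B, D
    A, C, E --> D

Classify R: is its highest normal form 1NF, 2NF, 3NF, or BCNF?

Candidate keys: {A, C, E}, {D, E}. Prime attributes: {A, C, D, E}.
Every FD has a superkey on the left, so the relation is in BCNF.

BCNF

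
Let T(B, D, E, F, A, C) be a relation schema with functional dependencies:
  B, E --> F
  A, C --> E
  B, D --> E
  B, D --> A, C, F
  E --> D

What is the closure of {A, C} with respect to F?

Start with {A, C}.
A, C --> E applies; add {E} → now {A, C, E}.
E --> D applies; add {D} → now {A, C, D, E}.
No further FD applies.

{A, C, D, E}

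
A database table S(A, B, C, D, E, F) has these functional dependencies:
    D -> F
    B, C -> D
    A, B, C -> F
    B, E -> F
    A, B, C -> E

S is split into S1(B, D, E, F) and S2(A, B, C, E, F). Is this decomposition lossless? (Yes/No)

No

Common attributes: {B, E, F}; their closure is {B, E, F}.
The closure covers neither S1 nor S2 entirely; the join is not lossless.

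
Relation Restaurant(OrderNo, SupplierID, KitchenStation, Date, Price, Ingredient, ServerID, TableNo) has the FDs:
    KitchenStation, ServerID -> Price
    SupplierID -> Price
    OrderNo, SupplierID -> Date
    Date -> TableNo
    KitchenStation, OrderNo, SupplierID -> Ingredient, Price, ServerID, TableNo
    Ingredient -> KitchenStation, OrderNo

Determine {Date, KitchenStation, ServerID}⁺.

{Date, KitchenStation, Price, ServerID, TableNo}

Start with {Date, KitchenStation, ServerID}.
KitchenStation, ServerID -> Price applies; add {Price} → now {Date, KitchenStation, Price, ServerID}.
Date -> TableNo applies; add {TableNo} → now {Date, KitchenStation, Price, ServerID, TableNo}.
No further FD applies.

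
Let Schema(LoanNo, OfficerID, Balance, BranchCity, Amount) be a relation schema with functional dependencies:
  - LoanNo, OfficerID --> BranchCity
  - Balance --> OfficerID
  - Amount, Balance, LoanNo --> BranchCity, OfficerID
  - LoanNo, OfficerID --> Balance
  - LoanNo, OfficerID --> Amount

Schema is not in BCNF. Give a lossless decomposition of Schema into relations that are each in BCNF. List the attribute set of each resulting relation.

Candidate keys of the original relation: {Balance, LoanNo}, {LoanNo, OfficerID}.
Within {Amount, Balance, BranchCity, LoanNo, OfficerID}: {Balance}⁺ ∩ {Amount, Balance, BranchCity, LoanNo, OfficerID} = {Balance, OfficerID}, not the whole set, so Balance --> OfficerID violates BCNF; decompose into {Balance, OfficerID} and {Amount, Balance, BranchCity, LoanNo}.
{Balance, OfficerID}: every determinant is a superkey — BCNF.
{Amount, Balance, BranchCity, LoanNo}: every determinant is a superkey — BCNF.

{Amount, Balance, BranchCity, LoanNo}; {Balance, OfficerID}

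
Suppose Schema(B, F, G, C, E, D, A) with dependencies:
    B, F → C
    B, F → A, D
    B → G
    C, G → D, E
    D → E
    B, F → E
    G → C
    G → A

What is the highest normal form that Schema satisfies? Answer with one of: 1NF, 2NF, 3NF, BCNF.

1NF

Candidate key: {B, F}. Prime attributes: {B, F}.
B → G: {B}⁺ = {A, B, C, D, E, G}, which is not all of the attributes, so the left side is not a superkey — BCNF is violated.
Because {G} is non-prime and the left side of B → G is not a superkey, the relation is not in 3NF.
Since {B} ⊂ {B, F} and {B}⁺ ⊇ {A, C, D, E, G} with {A, C, D, E, G} non-prime, there is a partial dependency; 2NF fails.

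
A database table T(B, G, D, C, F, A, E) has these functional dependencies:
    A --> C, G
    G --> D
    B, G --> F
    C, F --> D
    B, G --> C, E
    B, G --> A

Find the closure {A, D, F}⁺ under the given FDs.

{A, C, D, F, G}

Start with {A, D, F}.
A --> C, G applies; add {C, G} → now {A, C, D, F, G}.
No further FD applies.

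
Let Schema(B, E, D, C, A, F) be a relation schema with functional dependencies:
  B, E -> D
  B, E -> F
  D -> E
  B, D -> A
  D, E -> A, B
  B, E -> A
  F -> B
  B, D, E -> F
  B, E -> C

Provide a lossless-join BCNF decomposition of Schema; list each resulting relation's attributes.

{A, C, D, E, F}; {B, F}

Candidate keys of the original relation: {B, E}, {D}, {E, F}.
In {A, B, C, D, E, F}, {F} is not a superkey ({F}⁺ restricted to this set is {B, F}), so split on F -> B into {B, F} and {A, C, D, E, F}.
{B, F}: every determinant is a superkey — BCNF.
{A, C, D, E, F}: every determinant is a superkey — BCNF.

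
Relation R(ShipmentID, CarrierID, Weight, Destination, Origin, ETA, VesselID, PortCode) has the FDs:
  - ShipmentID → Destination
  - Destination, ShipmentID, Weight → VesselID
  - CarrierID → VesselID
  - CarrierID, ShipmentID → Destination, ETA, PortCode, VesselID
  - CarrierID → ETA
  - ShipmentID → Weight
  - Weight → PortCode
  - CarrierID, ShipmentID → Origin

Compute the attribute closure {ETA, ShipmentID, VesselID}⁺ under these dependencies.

Start with {ETA, ShipmentID, VesselID}.
ShipmentID → Destination applies; add {Destination} → now {Destination, ETA, ShipmentID, VesselID}.
ShipmentID → Weight applies; add {Weight} → now {Destination, ETA, ShipmentID, VesselID, Weight}.
Weight → PortCode applies; add {PortCode} → now {Destination, ETA, PortCode, ShipmentID, VesselID, Weight}.
No further FD applies.

{Destination, ETA, PortCode, ShipmentID, VesselID, Weight}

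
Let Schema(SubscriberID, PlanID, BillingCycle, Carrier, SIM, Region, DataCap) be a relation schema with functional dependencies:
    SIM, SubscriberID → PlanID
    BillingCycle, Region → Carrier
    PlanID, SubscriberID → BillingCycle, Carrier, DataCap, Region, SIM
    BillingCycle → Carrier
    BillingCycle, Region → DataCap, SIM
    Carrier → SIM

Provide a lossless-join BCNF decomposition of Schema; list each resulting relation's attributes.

Candidate keys of the original relation: {BillingCycle, SubscriberID}, {Carrier, SubscriberID}, {PlanID, SubscriberID}, {SIM, SubscriberID}.
{BillingCycle, Carrier, DataCap, PlanID, Region, SIM, SubscriberID}: {BillingCycle, Region} determines {BillingCycle, Carrier, DataCap, Region, SIM} here but is not a superkey — split on BillingCycle, Region → Carrier, DataCap, SIM, giving {BillingCycle, Carrier, DataCap, Region, SIM} and {BillingCycle, PlanID, Region, SubscriberID}.
{BillingCycle, Carrier, DataCap, Region, SIM}: {BillingCycle} determines {BillingCycle, Carrier, SIM} here but is not a superkey — split on BillingCycle → Carrier, SIM, giving {BillingCycle, Carrier, SIM} and {BillingCycle, DataCap, Region}.
{BillingCycle, Carrier, SIM}: {Carrier} determines {Carrier, SIM} here but is not a superkey — split on Carrier → SIM, giving {Carrier, SIM} and {BillingCycle, Carrier}.
{Carrier, SIM}: every determinant is a superkey — BCNF.
{BillingCycle, Carrier}: every determinant is a superkey — BCNF.
{BillingCycle, DataCap, Region}: every determinant is a superkey — BCNF.
{BillingCycle, PlanID, Region, SubscriberID}: every determinant is a superkey — BCNF.

{BillingCycle, Carrier}; {BillingCycle, DataCap, Region}; {BillingCycle, PlanID, Region, SubscriberID}; {Carrier, SIM}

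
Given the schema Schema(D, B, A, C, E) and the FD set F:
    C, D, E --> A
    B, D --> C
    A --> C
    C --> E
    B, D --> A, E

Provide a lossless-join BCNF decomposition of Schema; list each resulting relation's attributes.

{A, C}; {A, D}; {B, C, D}; {C, E}

Candidate key of the original relation: {B, D}.
Within {A, B, C, D, E}: {C, D, E}⁺ ∩ {A, B, C, D, E} = {A, C, D, E}, not the whole set, so C, D, E --> A violates BCNF; decompose into {A, C, D, E} and {B, C, D, E}.
Within {A, C, D, E}: {A}⁺ ∩ {A, C, D, E} = {A, C, E}, not the whole set, so A --> C, E violates BCNF; decompose into {A, C, E} and {A, D}.
Within {A, C, E}: {C}⁺ ∩ {A, C, E} = {C, E}, not the whole set, so C --> E violates BCNF; decompose into {C, E} and {A, C}.
{C, E} has no BCNF violation.
{A, C} has no BCNF violation.
{A, D} has no BCNF violation.
Within {B, C, D, E}: {C}⁺ ∩ {B, C, D, E} = {C, E}, not the whole set, so C --> E violates BCNF; decompose into {C, E} and {B, C, D}.
{C, E} has no BCNF violation.
{B, C, D} has no BCNF violation.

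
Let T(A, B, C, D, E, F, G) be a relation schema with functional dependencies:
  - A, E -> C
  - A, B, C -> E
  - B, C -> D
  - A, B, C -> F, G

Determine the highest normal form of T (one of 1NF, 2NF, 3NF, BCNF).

Candidate keys: {A, B, C}, {A, B, E}. Prime attributes: {A, B, C, E}.
For A, E -> C we have {A, E}⁺ = {A, C, E}; {A, E} is not a superkey, so BCNF fails.
B, C -> D has non-prime {D} on the right and a non-superkey on the left, so 3NF fails.
Since {B, C} ⊂ {A, B, C} and {B, C}⁺ ⊇ {D} with {D} non-prime, there is a partial dependency; 2NF fails.

1NF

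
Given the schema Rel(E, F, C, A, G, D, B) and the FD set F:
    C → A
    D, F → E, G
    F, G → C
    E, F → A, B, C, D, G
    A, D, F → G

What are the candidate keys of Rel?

{F} never appears on the right of any FD, so every key must include it.
Closure of {D, F} is {A, B, C, D, E, F, G}, the whole schema; {D, F} is a candidate key.
Closure of {E, F} is {A, B, C, D, E, F, G}, the whole schema; {E, F} is a candidate key.
These are minimal and exhaustive — every other superkey contains one of them.

{D, F}, {E, F}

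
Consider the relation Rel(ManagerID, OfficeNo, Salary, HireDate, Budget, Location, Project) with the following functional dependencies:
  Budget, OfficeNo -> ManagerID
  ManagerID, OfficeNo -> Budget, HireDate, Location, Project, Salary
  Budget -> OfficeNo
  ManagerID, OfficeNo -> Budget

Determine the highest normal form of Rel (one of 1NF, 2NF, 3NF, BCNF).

Candidate keys: {Budget}, {ManagerID, OfficeNo}. Prime attributes: {Budget, ManagerID, OfficeNo}.
Every FD has a superkey on the left, so the relation is in BCNF.

BCNF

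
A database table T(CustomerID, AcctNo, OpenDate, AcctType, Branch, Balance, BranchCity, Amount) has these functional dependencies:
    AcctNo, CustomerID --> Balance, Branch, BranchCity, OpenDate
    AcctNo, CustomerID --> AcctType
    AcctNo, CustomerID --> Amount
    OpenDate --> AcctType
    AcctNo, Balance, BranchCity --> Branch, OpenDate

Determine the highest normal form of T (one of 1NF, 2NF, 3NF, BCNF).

2NF

Candidate key: {AcctNo, CustomerID}. Prime attributes: {AcctNo, CustomerID}.
For OpenDate --> AcctType we have {OpenDate}⁺ = {AcctType, OpenDate}; {OpenDate} is not a superkey, so BCNF fails.
OpenDate --> AcctType has non-prime {AcctType} on the right and a non-superkey on the left, so 3NF fails.
Checking every proper subset of each key, none determines a non-prime attribute — 2NF is satisfied.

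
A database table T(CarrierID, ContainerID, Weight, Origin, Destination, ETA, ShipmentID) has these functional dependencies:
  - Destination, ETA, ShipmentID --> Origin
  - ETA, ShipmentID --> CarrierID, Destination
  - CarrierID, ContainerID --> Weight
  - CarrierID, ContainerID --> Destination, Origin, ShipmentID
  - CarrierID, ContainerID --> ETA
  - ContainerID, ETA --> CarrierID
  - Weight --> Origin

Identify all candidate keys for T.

{CarrierID, ContainerID}, {ContainerID, ETA}

{ContainerID} never appears on the right of any FD, so every key must include it.
Closure of {CarrierID, ContainerID} is {CarrierID, ContainerID, Destination, ETA, Origin, ShipmentID, Weight}, the whole schema; {CarrierID, ContainerID} is a candidate key.
Closure of {ContainerID, ETA} is {CarrierID, ContainerID, Destination, ETA, Origin, ShipmentID, Weight}, the whole schema; {ContainerID, ETA} is a candidate key.
Any other superkey properly contains one of these, so there are no further candidate keys.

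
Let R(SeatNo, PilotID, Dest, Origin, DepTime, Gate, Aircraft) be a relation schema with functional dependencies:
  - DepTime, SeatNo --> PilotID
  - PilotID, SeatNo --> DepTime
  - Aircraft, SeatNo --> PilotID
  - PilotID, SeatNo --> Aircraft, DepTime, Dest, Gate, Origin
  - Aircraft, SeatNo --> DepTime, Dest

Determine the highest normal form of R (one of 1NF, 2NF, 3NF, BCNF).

Candidate keys: {Aircraft, SeatNo}, {DepTime, SeatNo}, {PilotID, SeatNo}. Prime attributes: {Aircraft, DepTime, PilotID, SeatNo}.
Each dependency's left side is a superkey — BCNF holds.

BCNF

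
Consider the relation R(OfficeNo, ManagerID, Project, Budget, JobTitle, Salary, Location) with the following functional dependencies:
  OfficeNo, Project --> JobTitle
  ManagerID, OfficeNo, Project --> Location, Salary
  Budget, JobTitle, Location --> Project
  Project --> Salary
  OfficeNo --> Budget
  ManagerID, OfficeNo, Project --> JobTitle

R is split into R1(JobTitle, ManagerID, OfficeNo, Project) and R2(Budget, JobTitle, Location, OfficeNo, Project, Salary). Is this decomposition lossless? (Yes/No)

The shared attributes are {JobTitle, OfficeNo, Project} and {JobTitle, OfficeNo, Project}⁺ = {Budget, JobTitle, OfficeNo, Project, Salary}.
Neither R1 nor R2 is contained in that closure, so the decomposition is lossy.

No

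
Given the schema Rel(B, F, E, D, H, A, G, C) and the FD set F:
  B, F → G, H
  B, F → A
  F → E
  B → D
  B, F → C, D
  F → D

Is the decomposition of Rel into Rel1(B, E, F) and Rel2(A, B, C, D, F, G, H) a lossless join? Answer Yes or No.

Rel1 ∩ Rel2 = {B, F}; its closure under F is {A, B, C, D, E, F, G, H}.
This includes all of Rel1, so the common attributes are a superkey of Rel1 — the join is lossless.

Yes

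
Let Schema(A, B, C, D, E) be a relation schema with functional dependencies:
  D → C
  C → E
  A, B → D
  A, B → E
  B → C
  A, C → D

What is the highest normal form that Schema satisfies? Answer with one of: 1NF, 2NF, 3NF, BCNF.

1NF

Candidate key: {A, B}. Prime attributes: {A, B}.
D → C breaks BCNF: {D}⁺ = {C, D, E}, so {D} is not a superkey.
Because {C} is non-prime and the left side of D → C is not a superkey, the relation is not in 3NF.
The proper key subset {B} of {A, B} determines non-prime {C, E}, so the relation is not even in 2NF.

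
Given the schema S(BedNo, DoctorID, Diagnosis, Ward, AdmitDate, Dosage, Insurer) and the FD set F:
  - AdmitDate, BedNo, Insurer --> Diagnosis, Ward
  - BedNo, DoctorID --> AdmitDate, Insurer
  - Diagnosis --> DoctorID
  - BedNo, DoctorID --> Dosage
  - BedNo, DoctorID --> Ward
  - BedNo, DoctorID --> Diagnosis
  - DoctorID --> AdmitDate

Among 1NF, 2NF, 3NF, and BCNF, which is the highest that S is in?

Candidate keys: {AdmitDate, BedNo, Insurer}, {BedNo, Diagnosis}, {BedNo, DoctorID}. Prime attributes: {AdmitDate, BedNo, Diagnosis, DoctorID, Insurer}.
Diagnosis --> DoctorID: {Diagnosis}⁺ = {AdmitDate, Diagnosis, DoctorID}, which is not all of the attributes, so the left side is not a superkey — BCNF is violated.
Since {DoctorID} ⊆ prime attributes and every other non-superkey FD also has a prime right side, the schema is in 3NF.

3NF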